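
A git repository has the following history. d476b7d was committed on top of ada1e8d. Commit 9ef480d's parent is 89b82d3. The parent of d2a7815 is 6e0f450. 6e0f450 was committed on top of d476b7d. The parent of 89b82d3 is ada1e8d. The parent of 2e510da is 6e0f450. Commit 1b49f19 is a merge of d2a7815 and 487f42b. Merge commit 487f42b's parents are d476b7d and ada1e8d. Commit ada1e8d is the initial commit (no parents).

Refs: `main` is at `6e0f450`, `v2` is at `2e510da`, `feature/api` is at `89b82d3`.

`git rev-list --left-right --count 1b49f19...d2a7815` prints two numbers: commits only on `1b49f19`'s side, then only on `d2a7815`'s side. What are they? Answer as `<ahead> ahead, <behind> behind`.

2 ahead, 0 behind

Reachable from 1b49f19: {1b49f19, 487f42b, 6e0f450, ada1e8d, d2a7815, d476b7d}.
Reachable from d2a7815: {6e0f450, ada1e8d, d2a7815, d476b7d}.
Only in 1b49f19's history (ahead): {1b49f19, 487f42b} — 2.
Only in d2a7815's history (behind): {} — 0.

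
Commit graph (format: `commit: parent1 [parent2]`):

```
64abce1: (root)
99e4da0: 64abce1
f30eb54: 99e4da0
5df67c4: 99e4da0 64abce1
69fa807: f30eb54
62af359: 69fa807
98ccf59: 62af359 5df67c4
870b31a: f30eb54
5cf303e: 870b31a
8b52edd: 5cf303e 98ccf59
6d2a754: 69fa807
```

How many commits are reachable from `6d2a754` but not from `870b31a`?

2

Reachable from 6d2a754: {64abce1, 69fa807, 6d2a754, 99e4da0, f30eb54}.
Reachable from 870b31a: {64abce1, 870b31a, 99e4da0, f30eb54}.
In 6d2a754's history but not 870b31a's: {69fa807, 6d2a754} — 2 commits.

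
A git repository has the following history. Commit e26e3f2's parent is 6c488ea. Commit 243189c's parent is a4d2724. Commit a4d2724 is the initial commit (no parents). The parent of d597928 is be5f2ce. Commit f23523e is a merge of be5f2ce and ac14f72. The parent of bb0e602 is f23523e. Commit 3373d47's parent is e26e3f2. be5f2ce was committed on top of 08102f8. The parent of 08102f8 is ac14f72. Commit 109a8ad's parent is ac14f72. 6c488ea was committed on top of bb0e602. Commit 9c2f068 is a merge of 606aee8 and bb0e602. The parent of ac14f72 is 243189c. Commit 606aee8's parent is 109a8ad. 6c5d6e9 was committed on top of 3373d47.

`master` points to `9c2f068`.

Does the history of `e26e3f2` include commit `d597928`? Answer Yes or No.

No

Ancestors of e26e3f2: {08102f8, 243189c, 6c488ea, a4d2724, ac14f72, bb0e602, be5f2ce, e26e3f2, f23523e}.
d597928 is not in that set, so it is not an ancestor of e26e3f2.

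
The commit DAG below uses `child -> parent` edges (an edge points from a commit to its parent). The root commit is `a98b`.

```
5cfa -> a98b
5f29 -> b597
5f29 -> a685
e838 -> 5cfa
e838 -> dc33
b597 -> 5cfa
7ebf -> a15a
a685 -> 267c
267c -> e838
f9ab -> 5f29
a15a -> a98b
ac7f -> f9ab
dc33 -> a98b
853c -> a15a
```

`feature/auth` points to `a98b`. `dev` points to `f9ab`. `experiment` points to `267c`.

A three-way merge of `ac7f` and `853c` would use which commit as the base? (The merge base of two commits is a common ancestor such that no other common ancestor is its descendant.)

a98b

Ancestors of ac7f: {267c, 5cfa, 5f29, a685, a98b, ac7f, b597, dc33, e838, f9ab}.
Ancestors of 853c: {853c, a15a, a98b}.
Common ancestors: {a98b}.
The only common ancestor is a98b, so it is the merge base.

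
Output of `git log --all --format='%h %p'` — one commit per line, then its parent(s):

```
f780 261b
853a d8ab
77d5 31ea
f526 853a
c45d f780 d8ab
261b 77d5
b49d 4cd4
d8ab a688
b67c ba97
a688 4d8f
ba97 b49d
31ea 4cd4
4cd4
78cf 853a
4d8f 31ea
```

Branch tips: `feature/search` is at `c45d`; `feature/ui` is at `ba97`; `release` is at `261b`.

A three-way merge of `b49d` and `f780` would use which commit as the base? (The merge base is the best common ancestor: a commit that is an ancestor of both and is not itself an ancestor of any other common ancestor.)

Ancestors of b49d: {4cd4, b49d}.
Ancestors of f780: {261b, 31ea, 4cd4, 77d5, f780}.
Common ancestors: {4cd4}.
The only common ancestor is 4cd4, so it is the merge base.

4cd4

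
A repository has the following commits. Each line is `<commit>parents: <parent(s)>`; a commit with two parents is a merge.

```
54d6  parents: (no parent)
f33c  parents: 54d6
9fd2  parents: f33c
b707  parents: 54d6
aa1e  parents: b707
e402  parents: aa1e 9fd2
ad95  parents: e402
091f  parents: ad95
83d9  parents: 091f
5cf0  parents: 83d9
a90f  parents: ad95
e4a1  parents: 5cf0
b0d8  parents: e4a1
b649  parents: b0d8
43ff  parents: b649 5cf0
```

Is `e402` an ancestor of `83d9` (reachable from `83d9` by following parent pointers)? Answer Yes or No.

Ancestors of 83d9 (commits reachable by following parents): {091f, 54d6, 83d9, 9fd2, aa1e, ad95, b707, e402, f33c}.
e402 is in that set, so it is an ancestor of 83d9.

Yes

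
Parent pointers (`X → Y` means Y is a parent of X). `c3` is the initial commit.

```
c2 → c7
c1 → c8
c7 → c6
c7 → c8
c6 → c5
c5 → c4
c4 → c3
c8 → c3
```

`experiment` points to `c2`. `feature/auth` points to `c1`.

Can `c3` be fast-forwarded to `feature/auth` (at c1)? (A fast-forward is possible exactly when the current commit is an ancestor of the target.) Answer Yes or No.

A fast-forward from c3 to c1 is possible iff c3 is an ancestor of c1.
Ancestors of c1: {c1, c3, c8}.
c3 is among them, so fast-forward is possible.

Yes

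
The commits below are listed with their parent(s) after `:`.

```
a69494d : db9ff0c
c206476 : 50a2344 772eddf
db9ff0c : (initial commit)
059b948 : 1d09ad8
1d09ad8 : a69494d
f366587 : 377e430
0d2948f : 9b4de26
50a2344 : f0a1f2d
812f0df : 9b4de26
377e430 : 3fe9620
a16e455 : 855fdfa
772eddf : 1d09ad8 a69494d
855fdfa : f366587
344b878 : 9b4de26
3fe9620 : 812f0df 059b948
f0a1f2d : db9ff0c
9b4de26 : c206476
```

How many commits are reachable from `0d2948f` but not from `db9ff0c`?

Reachable from 0d2948f: {0d2948f, 1d09ad8, 50a2344, 772eddf, 9b4de26, a69494d, c206476, db9ff0c, f0a1f2d}.
Reachable from db9ff0c: {db9ff0c}.
In 0d2948f's history but not db9ff0c's: {0d2948f, 1d09ad8, 50a2344, 772eddf, 9b4de26, a69494d, c206476, f0a1f2d} — 8 commits.

8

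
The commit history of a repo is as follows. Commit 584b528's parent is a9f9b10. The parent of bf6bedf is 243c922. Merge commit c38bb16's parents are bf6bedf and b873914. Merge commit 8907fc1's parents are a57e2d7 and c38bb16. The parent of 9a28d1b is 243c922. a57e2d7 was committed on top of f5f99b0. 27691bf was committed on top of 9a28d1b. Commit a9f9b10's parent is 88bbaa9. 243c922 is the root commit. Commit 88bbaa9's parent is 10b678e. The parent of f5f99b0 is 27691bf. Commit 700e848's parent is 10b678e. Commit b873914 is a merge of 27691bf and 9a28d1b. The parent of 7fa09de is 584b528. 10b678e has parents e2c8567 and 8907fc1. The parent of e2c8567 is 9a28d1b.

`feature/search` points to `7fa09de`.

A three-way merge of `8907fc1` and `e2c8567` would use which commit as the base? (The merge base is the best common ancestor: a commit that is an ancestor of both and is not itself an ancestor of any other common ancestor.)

Ancestors of 8907fc1: {243c922, 27691bf, 8907fc1, 9a28d1b, a57e2d7, b873914, bf6bedf, c38bb16, f5f99b0}.
Ancestors of e2c8567: {243c922, 9a28d1b, e2c8567}.
Common ancestors: {243c922, 9a28d1b}.
Among these, 9a28d1b is not an ancestor of any other common ancestor — it is the merge base.

9a28d1b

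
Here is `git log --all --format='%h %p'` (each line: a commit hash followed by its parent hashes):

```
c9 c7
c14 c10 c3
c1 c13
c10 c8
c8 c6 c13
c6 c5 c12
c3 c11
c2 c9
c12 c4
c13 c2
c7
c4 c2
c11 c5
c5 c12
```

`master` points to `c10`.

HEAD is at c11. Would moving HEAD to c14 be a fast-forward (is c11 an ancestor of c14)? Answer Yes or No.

Yes

A fast-forward from c11 to c14 is possible iff c11 is an ancestor of c14.
Ancestors of c14: {c10, c11, c12, c13, c14, c2, c3, c4, c5, c6, c7, c8, c9}.
c11 is among them, so fast-forward is possible.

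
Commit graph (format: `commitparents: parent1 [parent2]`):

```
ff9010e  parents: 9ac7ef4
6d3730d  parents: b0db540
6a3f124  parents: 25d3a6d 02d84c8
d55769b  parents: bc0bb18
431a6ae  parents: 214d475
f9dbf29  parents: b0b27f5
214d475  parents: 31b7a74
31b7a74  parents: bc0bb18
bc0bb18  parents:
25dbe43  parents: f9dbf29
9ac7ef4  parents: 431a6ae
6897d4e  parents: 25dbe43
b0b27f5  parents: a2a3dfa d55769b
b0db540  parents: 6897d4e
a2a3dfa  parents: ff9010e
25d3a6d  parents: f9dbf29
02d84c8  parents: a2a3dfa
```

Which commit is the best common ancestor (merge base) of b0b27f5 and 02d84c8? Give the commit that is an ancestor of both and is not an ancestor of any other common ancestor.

a2a3dfa

Ancestors of b0b27f5: {214d475, 31b7a74, 431a6ae, 9ac7ef4, a2a3dfa, b0b27f5, bc0bb18, d55769b, ff9010e}.
Ancestors of 02d84c8: {02d84c8, 214d475, 31b7a74, 431a6ae, 9ac7ef4, a2a3dfa, bc0bb18, ff9010e}.
Common ancestors: {214d475, 31b7a74, 431a6ae, 9ac7ef4, a2a3dfa, bc0bb18, ff9010e}.
Among these, a2a3dfa is not an ancestor of any other common ancestor — it is the merge base.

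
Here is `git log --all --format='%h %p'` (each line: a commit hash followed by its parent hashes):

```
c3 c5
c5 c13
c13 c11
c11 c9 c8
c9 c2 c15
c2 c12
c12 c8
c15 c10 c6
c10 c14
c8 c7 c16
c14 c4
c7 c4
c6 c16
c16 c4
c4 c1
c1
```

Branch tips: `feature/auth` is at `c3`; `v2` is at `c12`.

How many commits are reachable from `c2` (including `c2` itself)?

7

Walking parent pointers from c2: reachable set = {c1, c12, c16, c2, c4, c7, c8}.
That is 7 commits.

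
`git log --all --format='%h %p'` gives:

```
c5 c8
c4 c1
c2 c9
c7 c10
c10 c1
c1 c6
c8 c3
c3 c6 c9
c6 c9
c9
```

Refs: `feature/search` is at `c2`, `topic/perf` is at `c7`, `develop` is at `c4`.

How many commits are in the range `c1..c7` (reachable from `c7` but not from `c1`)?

Reachable from c7: {c1, c10, c6, c7, c9}.
Reachable from c1: {c1, c6, c9}.
In c7's history but not c1's: {c10, c7} — 2 commits.

2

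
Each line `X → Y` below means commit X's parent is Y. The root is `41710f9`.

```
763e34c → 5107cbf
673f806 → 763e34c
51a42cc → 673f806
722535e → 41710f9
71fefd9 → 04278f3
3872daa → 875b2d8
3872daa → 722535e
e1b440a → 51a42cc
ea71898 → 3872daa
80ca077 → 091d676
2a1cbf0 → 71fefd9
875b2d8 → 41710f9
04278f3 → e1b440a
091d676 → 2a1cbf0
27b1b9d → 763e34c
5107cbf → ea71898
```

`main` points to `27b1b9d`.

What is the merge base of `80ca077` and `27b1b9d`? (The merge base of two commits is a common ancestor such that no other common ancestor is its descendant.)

763e34c

Ancestors of 80ca077: {04278f3, 091d676, 2a1cbf0, 3872daa, 41710f9, 5107cbf, 51a42cc, 673f806, 71fefd9, 722535e, 763e34c, 80ca077, 875b2d8, e1b440a, ea71898}.
Ancestors of 27b1b9d: {27b1b9d, 3872daa, 41710f9, 5107cbf, 722535e, 763e34c, 875b2d8, ea71898}.
Common ancestors: {3872daa, 41710f9, 5107cbf, 722535e, 763e34c, 875b2d8, ea71898}.
Among these, 763e34c is not an ancestor of any other common ancestor — it is the merge base.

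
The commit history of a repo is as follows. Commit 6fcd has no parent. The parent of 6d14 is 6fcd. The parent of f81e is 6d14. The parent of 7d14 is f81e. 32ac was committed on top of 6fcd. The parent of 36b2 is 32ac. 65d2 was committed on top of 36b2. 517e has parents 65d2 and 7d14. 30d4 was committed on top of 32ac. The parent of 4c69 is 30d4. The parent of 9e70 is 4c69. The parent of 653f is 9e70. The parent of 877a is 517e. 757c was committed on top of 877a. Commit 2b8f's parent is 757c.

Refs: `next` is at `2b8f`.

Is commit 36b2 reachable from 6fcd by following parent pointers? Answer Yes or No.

Ancestors of 6fcd: {6fcd}.
36b2 is not in that set, so it is not an ancestor of 6fcd.

No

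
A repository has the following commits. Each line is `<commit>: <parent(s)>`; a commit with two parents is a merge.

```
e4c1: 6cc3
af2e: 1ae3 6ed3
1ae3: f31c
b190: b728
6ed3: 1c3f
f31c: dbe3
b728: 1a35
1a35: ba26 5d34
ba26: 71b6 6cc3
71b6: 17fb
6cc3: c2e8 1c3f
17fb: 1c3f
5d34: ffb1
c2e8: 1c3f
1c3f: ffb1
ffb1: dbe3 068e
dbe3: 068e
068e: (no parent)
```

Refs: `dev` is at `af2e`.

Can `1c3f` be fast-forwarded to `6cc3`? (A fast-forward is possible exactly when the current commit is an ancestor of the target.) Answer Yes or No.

Yes

A fast-forward from 1c3f to 6cc3 is possible iff 1c3f is an ancestor of 6cc3.
Ancestors of 6cc3: {068e, 1c3f, 6cc3, c2e8, dbe3, ffb1}.
1c3f is among them, so fast-forward is possible.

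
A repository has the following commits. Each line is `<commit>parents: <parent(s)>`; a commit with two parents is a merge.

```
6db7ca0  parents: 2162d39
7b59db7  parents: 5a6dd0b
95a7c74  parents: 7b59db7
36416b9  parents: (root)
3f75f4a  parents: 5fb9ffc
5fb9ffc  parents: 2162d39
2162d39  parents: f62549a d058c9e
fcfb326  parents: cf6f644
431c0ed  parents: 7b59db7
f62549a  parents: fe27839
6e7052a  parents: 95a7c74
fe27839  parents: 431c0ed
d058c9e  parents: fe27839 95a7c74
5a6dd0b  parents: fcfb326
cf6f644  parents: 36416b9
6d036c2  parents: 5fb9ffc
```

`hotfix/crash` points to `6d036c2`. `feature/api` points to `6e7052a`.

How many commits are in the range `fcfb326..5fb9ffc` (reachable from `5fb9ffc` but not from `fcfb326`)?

9

Reachable from 5fb9ffc: {2162d39, 36416b9, 431c0ed, 5a6dd0b, 5fb9ffc, 7b59db7, 95a7c74, cf6f644, d058c9e, f62549a, fcfb326, fe27839}.
Reachable from fcfb326: {36416b9, cf6f644, fcfb326}.
In 5fb9ffc's history but not fcfb326's: {2162d39, 431c0ed, 5a6dd0b, 5fb9ffc, 7b59db7, 95a7c74, d058c9e, f62549a, fe27839} — 9 commits.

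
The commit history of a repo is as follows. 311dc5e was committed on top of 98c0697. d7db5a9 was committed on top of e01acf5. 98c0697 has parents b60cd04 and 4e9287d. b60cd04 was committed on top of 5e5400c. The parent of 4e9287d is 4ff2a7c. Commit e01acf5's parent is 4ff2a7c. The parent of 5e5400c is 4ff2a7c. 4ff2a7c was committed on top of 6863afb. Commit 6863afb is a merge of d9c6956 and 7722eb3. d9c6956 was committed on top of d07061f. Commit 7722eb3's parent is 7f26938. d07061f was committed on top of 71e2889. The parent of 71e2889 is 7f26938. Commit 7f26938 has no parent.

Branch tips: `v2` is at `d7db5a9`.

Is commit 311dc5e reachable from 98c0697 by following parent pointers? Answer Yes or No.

No

Ancestors of 98c0697: {4e9287d, 4ff2a7c, 5e5400c, 6863afb, 71e2889, 7722eb3, 7f26938, 98c0697, b60cd04, d07061f, d9c6956}.
311dc5e is not in that set, so it is not an ancestor of 98c0697.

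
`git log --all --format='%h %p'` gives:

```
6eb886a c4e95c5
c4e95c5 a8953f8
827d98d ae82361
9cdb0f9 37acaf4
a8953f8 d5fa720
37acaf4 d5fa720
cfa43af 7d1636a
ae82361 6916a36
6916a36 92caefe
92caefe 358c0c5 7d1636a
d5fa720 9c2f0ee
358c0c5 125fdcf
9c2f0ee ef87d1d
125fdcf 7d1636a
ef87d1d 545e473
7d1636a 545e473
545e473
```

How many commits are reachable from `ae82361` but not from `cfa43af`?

Reachable from ae82361: {125fdcf, 358c0c5, 545e473, 6916a36, 7d1636a, 92caefe, ae82361}.
Reachable from cfa43af: {545e473, 7d1636a, cfa43af}.
In ae82361's history but not cfa43af's: {125fdcf, 358c0c5, 6916a36, 92caefe, ae82361} — 5 commits.

5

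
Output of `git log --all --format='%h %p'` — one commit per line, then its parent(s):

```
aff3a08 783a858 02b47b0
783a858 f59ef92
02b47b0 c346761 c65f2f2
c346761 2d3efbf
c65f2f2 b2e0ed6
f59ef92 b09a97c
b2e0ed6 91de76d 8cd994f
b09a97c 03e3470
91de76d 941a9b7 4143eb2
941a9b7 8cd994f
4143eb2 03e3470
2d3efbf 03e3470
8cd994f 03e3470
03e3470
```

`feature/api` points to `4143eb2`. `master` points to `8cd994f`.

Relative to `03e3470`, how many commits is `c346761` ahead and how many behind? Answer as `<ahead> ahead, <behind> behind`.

Reachable from c346761: {03e3470, 2d3efbf, c346761}.
Reachable from 03e3470: {03e3470}.
Only in c346761's history (ahead): {2d3efbf, c346761} — 2.
Only in 03e3470's history (behind): {} — 0.

2 ahead, 0 behind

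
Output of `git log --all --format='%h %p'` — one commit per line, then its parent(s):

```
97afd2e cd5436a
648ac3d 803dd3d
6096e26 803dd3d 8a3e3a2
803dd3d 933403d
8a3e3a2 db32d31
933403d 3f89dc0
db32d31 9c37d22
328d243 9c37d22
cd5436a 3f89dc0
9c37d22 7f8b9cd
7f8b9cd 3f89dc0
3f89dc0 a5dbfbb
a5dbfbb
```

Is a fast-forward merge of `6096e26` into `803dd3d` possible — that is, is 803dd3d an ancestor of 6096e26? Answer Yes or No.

Yes

A fast-forward from 803dd3d to 6096e26 is possible iff 803dd3d is an ancestor of 6096e26.
Ancestors of 6096e26: {3f89dc0, 6096e26, 7f8b9cd, 803dd3d, 8a3e3a2, 933403d, 9c37d22, a5dbfbb, db32d31}.
803dd3d is among them, so fast-forward is possible.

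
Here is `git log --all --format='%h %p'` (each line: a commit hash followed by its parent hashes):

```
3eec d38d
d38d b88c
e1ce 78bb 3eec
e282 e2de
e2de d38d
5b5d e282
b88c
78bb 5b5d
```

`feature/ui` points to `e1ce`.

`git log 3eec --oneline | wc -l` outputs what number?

Walking parent pointers from 3eec: reachable set = {3eec, b88c, d38d}.
That is 3 commits.

3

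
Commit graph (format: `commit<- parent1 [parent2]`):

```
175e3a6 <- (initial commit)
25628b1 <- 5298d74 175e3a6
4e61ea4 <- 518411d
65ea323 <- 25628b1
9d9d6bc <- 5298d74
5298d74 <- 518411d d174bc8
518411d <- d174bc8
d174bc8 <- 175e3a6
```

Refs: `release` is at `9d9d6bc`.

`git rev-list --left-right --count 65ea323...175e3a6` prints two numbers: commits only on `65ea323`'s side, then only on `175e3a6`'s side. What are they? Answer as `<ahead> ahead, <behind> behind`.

5 ahead, 0 behind

Reachable from 65ea323: {175e3a6, 25628b1, 518411d, 5298d74, 65ea323, d174bc8}.
Reachable from 175e3a6: {175e3a6}.
Only in 65ea323's history (ahead): {25628b1, 518411d, 5298d74, 65ea323, d174bc8} — 5.
Only in 175e3a6's history (behind): {} — 0.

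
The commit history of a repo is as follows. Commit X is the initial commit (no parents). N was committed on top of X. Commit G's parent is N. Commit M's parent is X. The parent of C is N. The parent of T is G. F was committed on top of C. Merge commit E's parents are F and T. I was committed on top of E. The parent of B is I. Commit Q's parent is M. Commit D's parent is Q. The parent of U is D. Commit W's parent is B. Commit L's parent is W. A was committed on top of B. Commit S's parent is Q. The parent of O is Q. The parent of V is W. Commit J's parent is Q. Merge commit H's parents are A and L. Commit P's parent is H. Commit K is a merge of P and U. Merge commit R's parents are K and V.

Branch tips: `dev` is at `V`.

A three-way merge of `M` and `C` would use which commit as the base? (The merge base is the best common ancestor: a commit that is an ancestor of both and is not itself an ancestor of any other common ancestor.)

Ancestors of M: {M, X}.
Ancestors of C: {C, N, X}.
Common ancestors: {X}.
The only common ancestor is X, so it is the merge base.

X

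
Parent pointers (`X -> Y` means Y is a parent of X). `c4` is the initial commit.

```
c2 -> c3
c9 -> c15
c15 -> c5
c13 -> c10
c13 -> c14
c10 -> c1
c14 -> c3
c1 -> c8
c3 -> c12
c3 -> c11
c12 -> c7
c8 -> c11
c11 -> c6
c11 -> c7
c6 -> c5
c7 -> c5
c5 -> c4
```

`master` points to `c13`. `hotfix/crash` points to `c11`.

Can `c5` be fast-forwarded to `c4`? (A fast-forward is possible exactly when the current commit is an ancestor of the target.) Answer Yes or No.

A fast-forward from c5 to c4 is possible iff c5 is an ancestor of c4.
Ancestors of c4: {c4}.
c5 is not among them, so fast-forward is not possible.

No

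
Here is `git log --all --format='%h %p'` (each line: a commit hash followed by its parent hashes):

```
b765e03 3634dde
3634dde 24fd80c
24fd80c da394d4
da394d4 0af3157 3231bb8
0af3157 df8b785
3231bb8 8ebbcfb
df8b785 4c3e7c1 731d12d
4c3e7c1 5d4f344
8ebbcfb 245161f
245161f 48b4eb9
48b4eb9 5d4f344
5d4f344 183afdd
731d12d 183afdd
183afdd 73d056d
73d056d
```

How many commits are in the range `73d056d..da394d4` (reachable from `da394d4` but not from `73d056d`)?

Reachable from da394d4: {0af3157, 183afdd, 245161f, 3231bb8, 48b4eb9, 4c3e7c1, 5d4f344, 731d12d, 73d056d, 8ebbcfb, da394d4, df8b785}.
Reachable from 73d056d: {73d056d}.
In da394d4's history but not 73d056d's: {0af3157, 183afdd, 245161f, 3231bb8, 48b4eb9, 4c3e7c1, 5d4f344, 731d12d, 8ebbcfb, da394d4, df8b785} — 11 commits.

11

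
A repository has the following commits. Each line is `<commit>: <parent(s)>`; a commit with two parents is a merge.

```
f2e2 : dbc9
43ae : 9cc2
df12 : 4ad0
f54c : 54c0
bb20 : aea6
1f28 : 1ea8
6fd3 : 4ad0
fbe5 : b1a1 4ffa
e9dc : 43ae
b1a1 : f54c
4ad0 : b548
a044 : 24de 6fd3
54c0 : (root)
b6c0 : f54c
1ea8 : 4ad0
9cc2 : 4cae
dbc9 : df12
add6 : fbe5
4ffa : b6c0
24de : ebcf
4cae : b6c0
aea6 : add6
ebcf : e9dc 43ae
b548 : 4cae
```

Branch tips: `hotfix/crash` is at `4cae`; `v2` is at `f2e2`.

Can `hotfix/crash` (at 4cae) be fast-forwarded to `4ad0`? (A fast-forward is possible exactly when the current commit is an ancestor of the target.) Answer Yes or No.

Yes

A fast-forward from 4cae to 4ad0 is possible iff 4cae is an ancestor of 4ad0.
Ancestors of 4ad0: {4ad0, 4cae, 54c0, b548, b6c0, f54c}.
4cae is among them, so fast-forward is possible.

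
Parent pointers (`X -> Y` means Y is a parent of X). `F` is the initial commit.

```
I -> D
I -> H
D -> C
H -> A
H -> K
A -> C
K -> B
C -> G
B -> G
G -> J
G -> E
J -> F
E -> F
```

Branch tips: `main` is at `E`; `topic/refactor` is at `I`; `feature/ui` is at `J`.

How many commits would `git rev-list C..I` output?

6

Reachable from I: {A, B, C, D, E, F, G, H, I, J, K}.
Reachable from C: {C, E, F, G, J}.
In I's history but not C's: {A, B, D, H, I, K} — 6 commits.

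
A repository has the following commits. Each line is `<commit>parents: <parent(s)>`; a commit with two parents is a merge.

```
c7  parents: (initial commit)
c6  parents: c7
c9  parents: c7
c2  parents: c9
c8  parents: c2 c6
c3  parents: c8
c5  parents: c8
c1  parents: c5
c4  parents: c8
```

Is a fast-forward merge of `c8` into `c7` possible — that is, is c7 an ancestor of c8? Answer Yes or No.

A fast-forward from c7 to c8 is possible iff c7 is an ancestor of c8.
Ancestors of c8: {c2, c6, c7, c8, c9}.
c7 is among them, so fast-forward is possible.

Yes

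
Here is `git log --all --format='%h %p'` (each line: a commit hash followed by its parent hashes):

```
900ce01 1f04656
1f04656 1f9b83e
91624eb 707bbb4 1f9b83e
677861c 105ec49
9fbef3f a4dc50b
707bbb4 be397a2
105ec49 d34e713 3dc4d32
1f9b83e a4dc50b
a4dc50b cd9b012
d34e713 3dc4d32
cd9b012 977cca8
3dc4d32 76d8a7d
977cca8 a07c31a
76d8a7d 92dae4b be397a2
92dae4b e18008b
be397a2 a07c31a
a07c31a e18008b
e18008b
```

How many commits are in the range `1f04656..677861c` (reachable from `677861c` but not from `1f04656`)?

7

Reachable from 677861c: {105ec49, 3dc4d32, 677861c, 76d8a7d, 92dae4b, a07c31a, be397a2, d34e713, e18008b}.
Reachable from 1f04656: {1f04656, 1f9b83e, 977cca8, a07c31a, a4dc50b, cd9b012, e18008b}.
In 677861c's history but not 1f04656's: {105ec49, 3dc4d32, 677861c, 76d8a7d, 92dae4b, be397a2, d34e713} — 7 commits.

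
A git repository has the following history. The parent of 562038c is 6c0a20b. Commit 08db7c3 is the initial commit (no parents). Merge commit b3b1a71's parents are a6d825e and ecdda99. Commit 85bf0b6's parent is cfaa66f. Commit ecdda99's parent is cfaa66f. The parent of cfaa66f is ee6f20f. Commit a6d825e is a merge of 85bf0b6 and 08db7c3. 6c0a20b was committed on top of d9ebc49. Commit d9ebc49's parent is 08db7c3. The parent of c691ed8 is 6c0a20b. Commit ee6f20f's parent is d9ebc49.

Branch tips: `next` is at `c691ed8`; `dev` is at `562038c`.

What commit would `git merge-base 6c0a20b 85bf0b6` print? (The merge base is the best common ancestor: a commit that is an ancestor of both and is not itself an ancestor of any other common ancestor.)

Ancestors of 6c0a20b: {08db7c3, 6c0a20b, d9ebc49}.
Ancestors of 85bf0b6: {08db7c3, 85bf0b6, cfaa66f, d9ebc49, ee6f20f}.
Common ancestors: {08db7c3, d9ebc49}.
Among these, d9ebc49 is not an ancestor of any other common ancestor — it is the merge base.

d9ebc49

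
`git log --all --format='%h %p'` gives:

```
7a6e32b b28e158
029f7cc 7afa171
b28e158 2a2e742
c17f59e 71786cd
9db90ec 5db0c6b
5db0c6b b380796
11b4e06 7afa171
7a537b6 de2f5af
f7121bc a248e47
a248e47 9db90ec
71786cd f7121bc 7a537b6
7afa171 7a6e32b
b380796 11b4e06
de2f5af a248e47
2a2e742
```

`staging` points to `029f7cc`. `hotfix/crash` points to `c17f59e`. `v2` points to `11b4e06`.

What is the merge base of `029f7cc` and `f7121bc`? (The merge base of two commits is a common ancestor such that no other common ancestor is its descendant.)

7afa171

Ancestors of 029f7cc: {029f7cc, 2a2e742, 7a6e32b, 7afa171, b28e158}.
Ancestors of f7121bc: {11b4e06, 2a2e742, 5db0c6b, 7a6e32b, 7afa171, 9db90ec, a248e47, b28e158, b380796, f7121bc}.
Common ancestors: {2a2e742, 7a6e32b, 7afa171, b28e158}.
Among these, 7afa171 is not an ancestor of any other common ancestor — it is the merge base.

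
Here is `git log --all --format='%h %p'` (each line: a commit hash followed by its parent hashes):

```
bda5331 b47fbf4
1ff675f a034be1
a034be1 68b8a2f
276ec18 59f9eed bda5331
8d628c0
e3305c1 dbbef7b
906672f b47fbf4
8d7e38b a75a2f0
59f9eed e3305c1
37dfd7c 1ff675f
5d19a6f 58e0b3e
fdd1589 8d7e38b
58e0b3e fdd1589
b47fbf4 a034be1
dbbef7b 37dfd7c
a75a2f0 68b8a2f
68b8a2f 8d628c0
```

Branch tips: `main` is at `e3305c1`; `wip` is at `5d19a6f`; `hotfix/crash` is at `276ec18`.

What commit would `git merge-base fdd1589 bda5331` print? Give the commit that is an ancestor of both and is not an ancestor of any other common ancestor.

68b8a2f

Ancestors of fdd1589: {68b8a2f, 8d628c0, 8d7e38b, a75a2f0, fdd1589}.
Ancestors of bda5331: {68b8a2f, 8d628c0, a034be1, b47fbf4, bda5331}.
Common ancestors: {68b8a2f, 8d628c0}.
Among these, 68b8a2f is not an ancestor of any other common ancestor — it is the merge base.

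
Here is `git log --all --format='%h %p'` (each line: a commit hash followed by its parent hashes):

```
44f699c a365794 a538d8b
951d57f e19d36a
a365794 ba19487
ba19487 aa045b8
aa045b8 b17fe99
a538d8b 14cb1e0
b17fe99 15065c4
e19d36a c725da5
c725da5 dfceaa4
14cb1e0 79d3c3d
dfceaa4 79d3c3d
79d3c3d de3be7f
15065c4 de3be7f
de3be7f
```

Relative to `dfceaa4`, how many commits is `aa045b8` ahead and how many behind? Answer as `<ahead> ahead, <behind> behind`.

3 ahead, 2 behind

Reachable from aa045b8: {15065c4, aa045b8, b17fe99, de3be7f}.
Reachable from dfceaa4: {79d3c3d, de3be7f, dfceaa4}.
Only in aa045b8's history (ahead): {15065c4, aa045b8, b17fe99} — 3.
Only in dfceaa4's history (behind): {79d3c3d, dfceaa4} — 2.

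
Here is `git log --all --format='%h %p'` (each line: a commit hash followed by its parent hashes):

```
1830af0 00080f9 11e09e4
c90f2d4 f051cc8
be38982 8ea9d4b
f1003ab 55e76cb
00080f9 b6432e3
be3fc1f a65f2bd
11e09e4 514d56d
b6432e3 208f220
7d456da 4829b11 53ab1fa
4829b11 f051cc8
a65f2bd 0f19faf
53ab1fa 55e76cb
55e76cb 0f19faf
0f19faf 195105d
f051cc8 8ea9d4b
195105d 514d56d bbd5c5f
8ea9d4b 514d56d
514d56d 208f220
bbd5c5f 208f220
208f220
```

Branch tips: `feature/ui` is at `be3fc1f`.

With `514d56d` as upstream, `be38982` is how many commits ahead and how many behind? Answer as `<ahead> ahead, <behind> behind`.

2 ahead, 0 behind

Reachable from be38982: {208f220, 514d56d, 8ea9d4b, be38982}.
Reachable from 514d56d: {208f220, 514d56d}.
Only in be38982's history (ahead): {8ea9d4b, be38982} — 2.
Only in 514d56d's history (behind): {} — 0.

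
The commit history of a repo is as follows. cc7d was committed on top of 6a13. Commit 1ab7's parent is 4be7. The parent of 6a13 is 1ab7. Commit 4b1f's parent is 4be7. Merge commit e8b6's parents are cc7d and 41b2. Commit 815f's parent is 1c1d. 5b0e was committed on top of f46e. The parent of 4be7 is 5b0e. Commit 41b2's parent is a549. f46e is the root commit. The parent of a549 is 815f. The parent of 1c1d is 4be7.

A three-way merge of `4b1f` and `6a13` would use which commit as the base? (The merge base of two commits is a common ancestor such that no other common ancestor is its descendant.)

Ancestors of 4b1f: {4b1f, 4be7, 5b0e, f46e}.
Ancestors of 6a13: {1ab7, 4be7, 5b0e, 6a13, f46e}.
Common ancestors: {4be7, 5b0e, f46e}.
Among these, 4be7 is not an ancestor of any other common ancestor — it is the merge base.

4be7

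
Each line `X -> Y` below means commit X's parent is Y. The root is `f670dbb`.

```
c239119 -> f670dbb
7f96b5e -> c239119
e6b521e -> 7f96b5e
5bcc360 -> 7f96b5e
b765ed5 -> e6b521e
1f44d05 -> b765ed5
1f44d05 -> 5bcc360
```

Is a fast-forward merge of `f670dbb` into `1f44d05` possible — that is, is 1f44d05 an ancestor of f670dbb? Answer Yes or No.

No

A fast-forward from 1f44d05 to f670dbb is possible iff 1f44d05 is an ancestor of f670dbb.
Ancestors of f670dbb: {f670dbb}.
1f44d05 is not among them, so fast-forward is not possible.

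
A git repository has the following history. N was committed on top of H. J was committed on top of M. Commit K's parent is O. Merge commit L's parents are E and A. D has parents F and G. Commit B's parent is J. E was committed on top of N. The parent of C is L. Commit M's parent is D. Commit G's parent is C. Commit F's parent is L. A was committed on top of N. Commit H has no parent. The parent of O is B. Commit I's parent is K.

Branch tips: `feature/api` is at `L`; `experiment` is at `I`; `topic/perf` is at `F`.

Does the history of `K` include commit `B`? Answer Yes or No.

Ancestors of K (commits reachable by following parents): {A, B, C, D, E, F, G, H, J, K, L, M, N, O}.
B is in that set, so it is an ancestor of K.

Yes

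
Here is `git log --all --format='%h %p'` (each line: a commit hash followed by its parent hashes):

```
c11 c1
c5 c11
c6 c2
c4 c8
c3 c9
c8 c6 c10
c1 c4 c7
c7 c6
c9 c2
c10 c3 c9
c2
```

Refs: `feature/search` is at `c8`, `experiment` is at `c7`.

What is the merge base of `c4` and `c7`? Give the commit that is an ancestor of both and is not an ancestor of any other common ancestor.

c6

Ancestors of c4: {c10, c2, c3, c4, c6, c8, c9}.
Ancestors of c7: {c2, c6, c7}.
Common ancestors: {c2, c6}.
Among these, c6 is not an ancestor of any other common ancestor — it is the merge base.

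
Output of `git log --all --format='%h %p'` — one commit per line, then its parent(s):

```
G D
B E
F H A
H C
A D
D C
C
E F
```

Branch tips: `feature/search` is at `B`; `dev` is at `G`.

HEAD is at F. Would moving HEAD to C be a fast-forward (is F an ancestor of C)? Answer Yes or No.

A fast-forward from F to C is possible iff F is an ancestor of C.
Ancestors of C: {C}.
F is not among them, so fast-forward is not possible.

No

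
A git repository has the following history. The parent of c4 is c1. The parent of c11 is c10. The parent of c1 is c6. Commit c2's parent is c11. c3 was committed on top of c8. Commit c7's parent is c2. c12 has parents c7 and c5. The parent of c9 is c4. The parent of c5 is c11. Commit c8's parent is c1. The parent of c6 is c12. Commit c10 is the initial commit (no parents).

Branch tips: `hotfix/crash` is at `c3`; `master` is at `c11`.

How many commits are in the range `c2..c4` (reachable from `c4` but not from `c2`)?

Reachable from c4: {c1, c10, c11, c12, c2, c4, c5, c6, c7}.
Reachable from c2: {c10, c11, c2}.
In c4's history but not c2's: {c1, c12, c4, c5, c6, c7} — 6 commits.

6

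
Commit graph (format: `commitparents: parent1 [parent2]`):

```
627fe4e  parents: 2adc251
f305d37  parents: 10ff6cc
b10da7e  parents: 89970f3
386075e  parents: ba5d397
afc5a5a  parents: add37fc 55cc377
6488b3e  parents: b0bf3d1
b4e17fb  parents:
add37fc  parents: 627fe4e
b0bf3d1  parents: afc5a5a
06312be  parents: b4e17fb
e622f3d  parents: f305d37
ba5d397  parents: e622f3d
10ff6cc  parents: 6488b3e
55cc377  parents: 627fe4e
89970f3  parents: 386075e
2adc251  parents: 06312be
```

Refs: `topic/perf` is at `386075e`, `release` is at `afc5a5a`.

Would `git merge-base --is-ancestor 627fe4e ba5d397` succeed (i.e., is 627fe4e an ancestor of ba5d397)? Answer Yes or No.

Ancestors of ba5d397 (commits reachable by following parents): {06312be, 10ff6cc, 2adc251, 55cc377, 627fe4e, 6488b3e, add37fc, afc5a5a, b0bf3d1, b4e17fb, ba5d397, e622f3d, f305d37}.
627fe4e is in that set, so it is an ancestor of ba5d397.

Yes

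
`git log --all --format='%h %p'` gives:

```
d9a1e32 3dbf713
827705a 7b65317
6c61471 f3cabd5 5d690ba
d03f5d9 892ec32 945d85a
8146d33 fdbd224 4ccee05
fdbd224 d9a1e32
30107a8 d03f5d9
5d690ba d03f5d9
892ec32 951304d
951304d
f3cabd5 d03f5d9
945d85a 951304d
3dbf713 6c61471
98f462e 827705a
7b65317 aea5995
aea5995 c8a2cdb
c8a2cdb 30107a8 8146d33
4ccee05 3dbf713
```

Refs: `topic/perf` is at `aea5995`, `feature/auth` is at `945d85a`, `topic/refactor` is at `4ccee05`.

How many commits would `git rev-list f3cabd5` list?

Walking parent pointers from f3cabd5: reachable set = {892ec32, 945d85a, 951304d, d03f5d9, f3cabd5}.
That is 5 commits.

5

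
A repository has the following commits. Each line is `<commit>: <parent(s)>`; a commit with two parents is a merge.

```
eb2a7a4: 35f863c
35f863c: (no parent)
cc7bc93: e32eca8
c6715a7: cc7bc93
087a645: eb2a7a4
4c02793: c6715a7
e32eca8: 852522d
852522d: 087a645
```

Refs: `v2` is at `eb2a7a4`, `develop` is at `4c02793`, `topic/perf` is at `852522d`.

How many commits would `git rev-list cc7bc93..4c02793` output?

2

Reachable from 4c02793: {087a645, 35f863c, 4c02793, 852522d, c6715a7, cc7bc93, e32eca8, eb2a7a4}.
Reachable from cc7bc93: {087a645, 35f863c, 852522d, cc7bc93, e32eca8, eb2a7a4}.
In 4c02793's history but not cc7bc93's: {4c02793, c6715a7} — 2 commits.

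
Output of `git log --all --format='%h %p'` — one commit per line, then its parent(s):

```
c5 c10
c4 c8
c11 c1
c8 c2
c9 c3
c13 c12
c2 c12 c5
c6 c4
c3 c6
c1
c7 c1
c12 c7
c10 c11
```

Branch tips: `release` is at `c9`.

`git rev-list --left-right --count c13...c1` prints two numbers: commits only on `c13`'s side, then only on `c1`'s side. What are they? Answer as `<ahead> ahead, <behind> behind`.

3 ahead, 0 behind

Reachable from c13: {c1, c12, c13, c7}.
Reachable from c1: {c1}.
Only in c13's history (ahead): {c12, c13, c7} — 3.
Only in c1's history (behind): {} — 0.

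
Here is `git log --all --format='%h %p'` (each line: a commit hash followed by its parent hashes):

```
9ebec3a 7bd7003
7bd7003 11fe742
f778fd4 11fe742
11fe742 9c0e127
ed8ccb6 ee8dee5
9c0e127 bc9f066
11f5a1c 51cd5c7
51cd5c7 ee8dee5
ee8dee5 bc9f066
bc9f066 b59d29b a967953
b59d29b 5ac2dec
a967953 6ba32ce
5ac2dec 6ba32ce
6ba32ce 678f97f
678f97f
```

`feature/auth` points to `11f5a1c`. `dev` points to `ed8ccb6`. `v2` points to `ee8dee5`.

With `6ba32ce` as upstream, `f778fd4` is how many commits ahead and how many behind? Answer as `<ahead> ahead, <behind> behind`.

7 ahead, 0 behind

Reachable from f778fd4: {11fe742, 5ac2dec, 678f97f, 6ba32ce, 9c0e127, a967953, b59d29b, bc9f066, f778fd4}.
Reachable from 6ba32ce: {678f97f, 6ba32ce}.
Only in f778fd4's history (ahead): {11fe742, 5ac2dec, 9c0e127, a967953, b59d29b, bc9f066, f778fd4} — 7.
Only in 6ba32ce's history (behind): {} — 0.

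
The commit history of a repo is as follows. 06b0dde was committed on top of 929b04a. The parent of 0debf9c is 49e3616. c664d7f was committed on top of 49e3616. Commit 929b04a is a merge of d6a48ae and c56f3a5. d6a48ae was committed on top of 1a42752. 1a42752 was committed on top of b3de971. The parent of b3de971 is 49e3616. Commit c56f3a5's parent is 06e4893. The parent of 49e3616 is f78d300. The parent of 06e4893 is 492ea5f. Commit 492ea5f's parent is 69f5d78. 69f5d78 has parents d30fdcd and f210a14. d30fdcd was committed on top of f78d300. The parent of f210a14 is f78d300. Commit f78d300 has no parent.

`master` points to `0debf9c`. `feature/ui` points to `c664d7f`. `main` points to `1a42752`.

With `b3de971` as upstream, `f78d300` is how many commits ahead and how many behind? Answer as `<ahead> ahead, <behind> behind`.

Reachable from f78d300: {f78d300}.
Reachable from b3de971: {49e3616, b3de971, f78d300}.
Only in f78d300's history (ahead): {} — 0.
Only in b3de971's history (behind): {49e3616, b3de971} — 2.

0 ahead, 2 behind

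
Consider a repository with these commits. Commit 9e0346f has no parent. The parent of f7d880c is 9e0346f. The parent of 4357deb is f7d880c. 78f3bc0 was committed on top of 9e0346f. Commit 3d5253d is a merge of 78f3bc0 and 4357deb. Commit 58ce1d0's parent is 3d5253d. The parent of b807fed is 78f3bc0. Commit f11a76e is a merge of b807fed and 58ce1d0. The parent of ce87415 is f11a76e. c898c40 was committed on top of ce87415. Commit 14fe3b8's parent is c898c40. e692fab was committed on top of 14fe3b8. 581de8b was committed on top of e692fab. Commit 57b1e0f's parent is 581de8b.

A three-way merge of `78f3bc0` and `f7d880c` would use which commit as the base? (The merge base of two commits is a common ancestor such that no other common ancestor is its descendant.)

9e0346f

Ancestors of 78f3bc0: {78f3bc0, 9e0346f}.
Ancestors of f7d880c: {9e0346f, f7d880c}.
Common ancestors: {9e0346f}.
The only common ancestor is 9e0346f, so it is the merge base.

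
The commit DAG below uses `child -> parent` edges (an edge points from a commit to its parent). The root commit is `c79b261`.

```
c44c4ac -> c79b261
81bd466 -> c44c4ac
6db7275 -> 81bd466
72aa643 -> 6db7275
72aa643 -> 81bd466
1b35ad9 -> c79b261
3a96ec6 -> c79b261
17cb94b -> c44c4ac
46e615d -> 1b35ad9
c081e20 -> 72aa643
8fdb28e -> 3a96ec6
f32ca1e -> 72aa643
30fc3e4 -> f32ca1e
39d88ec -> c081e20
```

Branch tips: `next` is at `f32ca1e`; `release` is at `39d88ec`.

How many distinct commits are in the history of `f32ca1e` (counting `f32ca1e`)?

6

Walking parent pointers from f32ca1e: reachable set = {6db7275, 72aa643, 81bd466, c44c4ac, c79b261, f32ca1e}.
That is 6 commits.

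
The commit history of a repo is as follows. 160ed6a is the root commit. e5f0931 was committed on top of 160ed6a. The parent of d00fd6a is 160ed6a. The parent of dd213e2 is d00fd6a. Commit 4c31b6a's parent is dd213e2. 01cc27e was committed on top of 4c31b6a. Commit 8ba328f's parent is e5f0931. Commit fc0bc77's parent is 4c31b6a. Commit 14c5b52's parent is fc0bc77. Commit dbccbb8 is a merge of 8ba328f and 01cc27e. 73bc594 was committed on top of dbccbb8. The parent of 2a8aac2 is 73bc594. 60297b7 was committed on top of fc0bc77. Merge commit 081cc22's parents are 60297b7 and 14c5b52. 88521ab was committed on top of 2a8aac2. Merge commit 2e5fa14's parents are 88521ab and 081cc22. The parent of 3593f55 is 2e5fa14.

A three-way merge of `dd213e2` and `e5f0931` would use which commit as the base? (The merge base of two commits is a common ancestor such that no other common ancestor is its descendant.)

Ancestors of dd213e2: {160ed6a, d00fd6a, dd213e2}.
Ancestors of e5f0931: {160ed6a, e5f0931}.
Common ancestors: {160ed6a}.
The only common ancestor is 160ed6a, so it is the merge base.

160ed6a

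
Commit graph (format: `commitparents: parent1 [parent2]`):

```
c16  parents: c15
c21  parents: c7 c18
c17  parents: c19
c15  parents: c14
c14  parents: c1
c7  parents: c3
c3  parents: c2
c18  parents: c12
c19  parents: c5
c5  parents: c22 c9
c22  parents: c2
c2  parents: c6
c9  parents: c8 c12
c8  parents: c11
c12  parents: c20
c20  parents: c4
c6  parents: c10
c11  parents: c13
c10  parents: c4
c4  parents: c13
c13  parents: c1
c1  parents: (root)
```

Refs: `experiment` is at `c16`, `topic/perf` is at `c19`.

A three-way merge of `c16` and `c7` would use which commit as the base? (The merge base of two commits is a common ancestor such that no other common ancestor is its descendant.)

Ancestors of c16: {c1, c14, c15, c16}.
Ancestors of c7: {c1, c10, c13, c2, c3, c4, c6, c7}.
Common ancestors: {c1}.
The only common ancestor is c1, so it is the merge base.

c1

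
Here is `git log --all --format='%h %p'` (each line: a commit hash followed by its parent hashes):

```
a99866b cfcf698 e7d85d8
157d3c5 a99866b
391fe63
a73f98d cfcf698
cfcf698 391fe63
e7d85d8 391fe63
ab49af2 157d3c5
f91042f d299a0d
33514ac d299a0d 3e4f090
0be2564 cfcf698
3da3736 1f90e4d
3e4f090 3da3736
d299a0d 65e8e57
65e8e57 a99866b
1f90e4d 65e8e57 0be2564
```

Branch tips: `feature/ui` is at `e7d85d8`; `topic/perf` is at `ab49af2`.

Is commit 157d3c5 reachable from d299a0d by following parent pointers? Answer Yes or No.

Ancestors of d299a0d: {391fe63, 65e8e57, a99866b, cfcf698, d299a0d, e7d85d8}.
157d3c5 is not in that set, so it is not an ancestor of d299a0d.

No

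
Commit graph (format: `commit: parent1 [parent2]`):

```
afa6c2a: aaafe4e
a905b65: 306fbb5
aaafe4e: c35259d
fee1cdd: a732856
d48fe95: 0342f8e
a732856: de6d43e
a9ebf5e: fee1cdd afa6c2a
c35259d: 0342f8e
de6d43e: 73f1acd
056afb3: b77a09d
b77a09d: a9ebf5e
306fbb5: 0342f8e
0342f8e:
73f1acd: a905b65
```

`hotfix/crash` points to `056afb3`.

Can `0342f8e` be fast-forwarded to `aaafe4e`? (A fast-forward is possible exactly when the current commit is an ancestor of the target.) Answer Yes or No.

A fast-forward from 0342f8e to aaafe4e is possible iff 0342f8e is an ancestor of aaafe4e.
Ancestors of aaafe4e: {0342f8e, aaafe4e, c35259d}.
0342f8e is among them, so fast-forward is possible.

Yes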